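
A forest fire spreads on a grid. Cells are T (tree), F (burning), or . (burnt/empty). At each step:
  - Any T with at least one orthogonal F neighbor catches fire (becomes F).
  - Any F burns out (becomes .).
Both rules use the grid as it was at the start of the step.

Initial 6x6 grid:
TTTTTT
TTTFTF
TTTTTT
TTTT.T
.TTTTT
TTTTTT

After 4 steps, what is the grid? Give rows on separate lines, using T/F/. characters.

Step 1: 6 trees catch fire, 2 burn out
  TTTFTF
  TTF.F.
  TTTFTF
  TTTT.T
  .TTTTT
  TTTTTT
Step 2: 7 trees catch fire, 6 burn out
  TTF.F.
  TF....
  TTF.F.
  TTTF.F
  .TTTTT
  TTTTTT
Step 3: 6 trees catch fire, 7 burn out
  TF....
  F.....
  TF....
  TTF...
  .TTFTF
  TTTTTT
Step 4: 7 trees catch fire, 6 burn out
  F.....
  ......
  F.....
  TF....
  .TF.F.
  TTTFTF

F.....
......
F.....
TF....
.TF.F.
TTTFTF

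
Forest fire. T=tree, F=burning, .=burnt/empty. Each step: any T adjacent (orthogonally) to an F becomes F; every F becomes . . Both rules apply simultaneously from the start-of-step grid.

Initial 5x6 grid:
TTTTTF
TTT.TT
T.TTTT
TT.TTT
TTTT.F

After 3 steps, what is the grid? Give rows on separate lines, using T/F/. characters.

Step 1: 3 trees catch fire, 2 burn out
  TTTTF.
  TTT.TF
  T.TTTT
  TT.TTF
  TTTT..
Step 2: 4 trees catch fire, 3 burn out
  TTTF..
  TTT.F.
  T.TTTF
  TT.TF.
  TTTT..
Step 3: 3 trees catch fire, 4 burn out
  TTF...
  TTT...
  T.TTF.
  TT.F..
  TTTT..

TTF...
TTT...
T.TTF.
TT.F..
TTTT..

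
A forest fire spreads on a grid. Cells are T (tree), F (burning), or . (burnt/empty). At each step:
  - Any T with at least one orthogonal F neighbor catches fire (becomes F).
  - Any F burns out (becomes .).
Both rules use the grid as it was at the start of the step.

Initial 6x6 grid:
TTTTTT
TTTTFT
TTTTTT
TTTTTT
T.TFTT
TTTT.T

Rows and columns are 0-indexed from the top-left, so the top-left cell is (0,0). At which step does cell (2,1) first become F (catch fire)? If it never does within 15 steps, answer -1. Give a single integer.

Step 1: cell (2,1)='T' (+8 fires, +2 burnt)
Step 2: cell (2,1)='T' (+9 fires, +8 burnt)
Step 3: cell (2,1)='T' (+7 fires, +9 burnt)
Step 4: cell (2,1)='F' (+5 fires, +7 burnt)
  -> target ignites at step 4
Step 5: cell (2,1)='.' (+3 fires, +5 burnt)
Step 6: cell (2,1)='.' (+0 fires, +3 burnt)
  fire out at step 6

4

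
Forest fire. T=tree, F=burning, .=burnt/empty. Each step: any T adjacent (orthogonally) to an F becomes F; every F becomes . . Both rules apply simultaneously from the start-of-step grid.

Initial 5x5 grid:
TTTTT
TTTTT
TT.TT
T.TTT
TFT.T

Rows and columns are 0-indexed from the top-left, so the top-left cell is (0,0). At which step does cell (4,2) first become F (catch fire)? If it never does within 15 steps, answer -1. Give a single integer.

Step 1: cell (4,2)='F' (+2 fires, +1 burnt)
  -> target ignites at step 1
Step 2: cell (4,2)='.' (+2 fires, +2 burnt)
Step 3: cell (4,2)='.' (+2 fires, +2 burnt)
Step 4: cell (4,2)='.' (+4 fires, +2 burnt)
Step 5: cell (4,2)='.' (+5 fires, +4 burnt)
Step 6: cell (4,2)='.' (+4 fires, +5 burnt)
Step 7: cell (4,2)='.' (+2 fires, +4 burnt)
Step 8: cell (4,2)='.' (+0 fires, +2 burnt)
  fire out at step 8

1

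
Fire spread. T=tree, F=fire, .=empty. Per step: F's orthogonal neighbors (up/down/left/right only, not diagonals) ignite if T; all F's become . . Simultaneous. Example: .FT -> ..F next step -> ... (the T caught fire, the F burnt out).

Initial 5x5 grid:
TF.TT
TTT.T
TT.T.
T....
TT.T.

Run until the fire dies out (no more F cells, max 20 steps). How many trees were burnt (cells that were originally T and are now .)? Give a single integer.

Step 1: +2 fires, +1 burnt (F count now 2)
Step 2: +3 fires, +2 burnt (F count now 3)
Step 3: +1 fires, +3 burnt (F count now 1)
Step 4: +1 fires, +1 burnt (F count now 1)
Step 5: +1 fires, +1 burnt (F count now 1)
Step 6: +1 fires, +1 burnt (F count now 1)
Step 7: +0 fires, +1 burnt (F count now 0)
Fire out after step 7
Initially T: 14, now '.': 20
Total burnt (originally-T cells now '.'): 9

Answer: 9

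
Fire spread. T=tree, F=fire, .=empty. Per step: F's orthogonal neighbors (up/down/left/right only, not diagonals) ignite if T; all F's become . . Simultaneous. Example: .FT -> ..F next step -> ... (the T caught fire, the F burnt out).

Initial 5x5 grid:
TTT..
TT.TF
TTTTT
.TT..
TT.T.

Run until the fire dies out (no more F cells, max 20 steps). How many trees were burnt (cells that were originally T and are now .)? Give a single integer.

Answer: 15

Derivation:
Step 1: +2 fires, +1 burnt (F count now 2)
Step 2: +1 fires, +2 burnt (F count now 1)
Step 3: +1 fires, +1 burnt (F count now 1)
Step 4: +2 fires, +1 burnt (F count now 2)
Step 5: +3 fires, +2 burnt (F count now 3)
Step 6: +3 fires, +3 burnt (F count now 3)
Step 7: +3 fires, +3 burnt (F count now 3)
Step 8: +0 fires, +3 burnt (F count now 0)
Fire out after step 8
Initially T: 16, now '.': 24
Total burnt (originally-T cells now '.'): 15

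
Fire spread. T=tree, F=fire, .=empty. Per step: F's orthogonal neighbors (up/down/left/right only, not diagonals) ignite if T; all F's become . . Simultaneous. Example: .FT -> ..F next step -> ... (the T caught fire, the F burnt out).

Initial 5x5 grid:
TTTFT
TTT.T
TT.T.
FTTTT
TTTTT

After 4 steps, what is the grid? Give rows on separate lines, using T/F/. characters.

Step 1: 5 trees catch fire, 2 burn out
  TTF.F
  TTT.T
  FT.T.
  .FTTT
  FTTTT
Step 2: 7 trees catch fire, 5 burn out
  TF...
  FTF.F
  .F.T.
  ..FTT
  .FTTT
Step 3: 4 trees catch fire, 7 burn out
  F....
  .F...
  ...T.
  ...FT
  ..FTT
Step 4: 3 trees catch fire, 4 burn out
  .....
  .....
  ...F.
  ....F
  ...FT

.....
.....
...F.
....F
...FT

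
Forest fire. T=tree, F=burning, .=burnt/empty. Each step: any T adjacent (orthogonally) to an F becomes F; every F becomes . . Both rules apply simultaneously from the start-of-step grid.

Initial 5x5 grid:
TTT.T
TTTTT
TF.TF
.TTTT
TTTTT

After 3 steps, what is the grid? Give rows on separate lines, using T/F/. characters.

Step 1: 6 trees catch fire, 2 burn out
  TTT.T
  TFTTF
  F..F.
  .FTTF
  TTTTT
Step 2: 9 trees catch fire, 6 burn out
  TFT.F
  F.FF.
  .....
  ..FF.
  TFTTF
Step 3: 5 trees catch fire, 9 burn out
  F.F..
  .....
  .....
  .....
  F.FF.

F.F..
.....
.....
.....
F.FF.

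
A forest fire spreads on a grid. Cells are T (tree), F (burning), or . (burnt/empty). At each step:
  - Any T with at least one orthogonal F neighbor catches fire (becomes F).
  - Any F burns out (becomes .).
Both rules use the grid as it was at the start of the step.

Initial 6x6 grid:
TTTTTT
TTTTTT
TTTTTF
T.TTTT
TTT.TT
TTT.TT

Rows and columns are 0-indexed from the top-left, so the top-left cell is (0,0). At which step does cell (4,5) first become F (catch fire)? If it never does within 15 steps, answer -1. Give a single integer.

Step 1: cell (4,5)='T' (+3 fires, +1 burnt)
Step 2: cell (4,5)='F' (+5 fires, +3 burnt)
  -> target ignites at step 2
Step 3: cell (4,5)='.' (+6 fires, +5 burnt)
Step 4: cell (4,5)='.' (+5 fires, +6 burnt)
Step 5: cell (4,5)='.' (+4 fires, +5 burnt)
Step 6: cell (4,5)='.' (+5 fires, +4 burnt)
Step 7: cell (4,5)='.' (+3 fires, +5 burnt)
Step 8: cell (4,5)='.' (+1 fires, +3 burnt)
Step 9: cell (4,5)='.' (+0 fires, +1 burnt)
  fire out at step 9

2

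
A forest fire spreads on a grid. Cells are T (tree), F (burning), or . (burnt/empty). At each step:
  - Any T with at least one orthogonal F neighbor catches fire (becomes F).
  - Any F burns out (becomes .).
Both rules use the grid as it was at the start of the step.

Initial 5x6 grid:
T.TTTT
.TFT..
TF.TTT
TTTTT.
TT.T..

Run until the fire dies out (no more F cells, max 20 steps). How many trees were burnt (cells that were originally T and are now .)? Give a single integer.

Step 1: +5 fires, +2 burnt (F count now 5)
Step 2: +5 fires, +5 burnt (F count now 5)
Step 3: +4 fires, +5 burnt (F count now 4)
Step 4: +4 fires, +4 burnt (F count now 4)
Step 5: +0 fires, +4 burnt (F count now 0)
Fire out after step 5
Initially T: 19, now '.': 29
Total burnt (originally-T cells now '.'): 18

Answer: 18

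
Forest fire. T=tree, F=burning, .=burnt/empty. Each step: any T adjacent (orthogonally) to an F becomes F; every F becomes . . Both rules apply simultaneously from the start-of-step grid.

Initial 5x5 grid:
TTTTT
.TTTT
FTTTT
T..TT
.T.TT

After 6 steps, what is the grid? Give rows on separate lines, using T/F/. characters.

Step 1: 2 trees catch fire, 1 burn out
  TTTTT
  .TTTT
  .FTTT
  F..TT
  .T.TT
Step 2: 2 trees catch fire, 2 burn out
  TTTTT
  .FTTT
  ..FTT
  ...TT
  .T.TT
Step 3: 3 trees catch fire, 2 burn out
  TFTTT
  ..FTT
  ...FT
  ...TT
  .T.TT
Step 4: 5 trees catch fire, 3 burn out
  F.FTT
  ...FT
  ....F
  ...FT
  .T.TT
Step 5: 4 trees catch fire, 5 burn out
  ...FT
  ....F
  .....
  ....F
  .T.FT
Step 6: 2 trees catch fire, 4 burn out
  ....F
  .....
  .....
  .....
  .T..F

....F
.....
.....
.....
.T..F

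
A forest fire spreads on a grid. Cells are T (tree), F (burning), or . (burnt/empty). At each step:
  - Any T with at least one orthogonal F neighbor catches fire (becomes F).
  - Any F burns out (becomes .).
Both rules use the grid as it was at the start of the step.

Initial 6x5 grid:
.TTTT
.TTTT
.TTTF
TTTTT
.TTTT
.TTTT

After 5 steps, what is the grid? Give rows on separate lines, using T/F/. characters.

Step 1: 3 trees catch fire, 1 burn out
  .TTTT
  .TTTF
  .TTF.
  TTTTF
  .TTTT
  .TTTT
Step 2: 5 trees catch fire, 3 burn out
  .TTTF
  .TTF.
  .TF..
  TTTF.
  .TTTF
  .TTTT
Step 3: 6 trees catch fire, 5 burn out
  .TTF.
  .TF..
  .F...
  TTF..
  .TTF.
  .TTTF
Step 4: 5 trees catch fire, 6 burn out
  .TF..
  .F...
  .....
  TF...
  .TF..
  .TTF.
Step 5: 4 trees catch fire, 5 burn out
  .F...
  .....
  .....
  F....
  .F...
  .TF..

.F...
.....
.....
F....
.F...
.TF..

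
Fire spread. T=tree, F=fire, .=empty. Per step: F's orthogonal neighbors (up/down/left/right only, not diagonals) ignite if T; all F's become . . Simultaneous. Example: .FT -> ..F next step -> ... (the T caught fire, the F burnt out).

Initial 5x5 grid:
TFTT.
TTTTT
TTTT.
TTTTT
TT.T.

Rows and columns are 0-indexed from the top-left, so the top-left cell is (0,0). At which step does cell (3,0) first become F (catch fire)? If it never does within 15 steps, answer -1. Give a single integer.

Step 1: cell (3,0)='T' (+3 fires, +1 burnt)
Step 2: cell (3,0)='T' (+4 fires, +3 burnt)
Step 3: cell (3,0)='T' (+4 fires, +4 burnt)
Step 4: cell (3,0)='F' (+5 fires, +4 burnt)
  -> target ignites at step 4
Step 5: cell (3,0)='.' (+2 fires, +5 burnt)
Step 6: cell (3,0)='.' (+2 fires, +2 burnt)
Step 7: cell (3,0)='.' (+0 fires, +2 burnt)
  fire out at step 7

4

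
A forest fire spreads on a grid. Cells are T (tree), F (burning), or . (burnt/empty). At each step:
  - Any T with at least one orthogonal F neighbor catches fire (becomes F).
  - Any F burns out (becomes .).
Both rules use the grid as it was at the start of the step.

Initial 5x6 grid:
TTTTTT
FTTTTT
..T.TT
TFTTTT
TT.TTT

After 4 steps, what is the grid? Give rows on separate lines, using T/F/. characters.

Step 1: 5 trees catch fire, 2 burn out
  FTTTTT
  .FTTTT
  ..T.TT
  F.FTTT
  TF.TTT
Step 2: 5 trees catch fire, 5 burn out
  .FTTTT
  ..FTTT
  ..F.TT
  ...FTT
  F..TTT
Step 3: 4 trees catch fire, 5 burn out
  ..FTTT
  ...FTT
  ....TT
  ....FT
  ...FTT
Step 4: 5 trees catch fire, 4 burn out
  ...FTT
  ....FT
  ....FT
  .....F
  ....FT

...FTT
....FT
....FT
.....F
....FT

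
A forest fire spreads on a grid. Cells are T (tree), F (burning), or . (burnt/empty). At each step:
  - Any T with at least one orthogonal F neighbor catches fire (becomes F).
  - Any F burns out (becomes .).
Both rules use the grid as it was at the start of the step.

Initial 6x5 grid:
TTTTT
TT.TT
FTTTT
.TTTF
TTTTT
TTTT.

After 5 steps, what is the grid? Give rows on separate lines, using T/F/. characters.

Step 1: 5 trees catch fire, 2 burn out
  TTTTT
  FT.TT
  .FTTF
  .TTF.
  TTTTF
  TTTT.
Step 2: 8 trees catch fire, 5 burn out
  FTTTT
  .F.TF
  ..FF.
  .FF..
  TTTF.
  TTTT.
Step 3: 6 trees catch fire, 8 burn out
  .FTTF
  ...F.
  .....
  .....
  TFF..
  TTTF.
Step 4: 5 trees catch fire, 6 burn out
  ..FF.
  .....
  .....
  .....
  F....
  TFF..
Step 5: 1 trees catch fire, 5 burn out
  .....
  .....
  .....
  .....
  .....
  F....

.....
.....
.....
.....
.....
F....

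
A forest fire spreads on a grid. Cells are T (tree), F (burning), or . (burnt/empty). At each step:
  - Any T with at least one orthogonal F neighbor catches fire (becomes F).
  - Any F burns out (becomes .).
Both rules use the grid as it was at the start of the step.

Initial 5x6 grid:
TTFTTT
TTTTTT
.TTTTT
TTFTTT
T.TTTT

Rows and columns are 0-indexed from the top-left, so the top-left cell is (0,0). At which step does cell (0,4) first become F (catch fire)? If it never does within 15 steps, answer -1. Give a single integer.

Step 1: cell (0,4)='T' (+7 fires, +2 burnt)
Step 2: cell (0,4)='F' (+9 fires, +7 burnt)
  -> target ignites at step 2
Step 3: cell (0,4)='.' (+7 fires, +9 burnt)
Step 4: cell (0,4)='.' (+3 fires, +7 burnt)
Step 5: cell (0,4)='.' (+0 fires, +3 burnt)
  fire out at step 5

2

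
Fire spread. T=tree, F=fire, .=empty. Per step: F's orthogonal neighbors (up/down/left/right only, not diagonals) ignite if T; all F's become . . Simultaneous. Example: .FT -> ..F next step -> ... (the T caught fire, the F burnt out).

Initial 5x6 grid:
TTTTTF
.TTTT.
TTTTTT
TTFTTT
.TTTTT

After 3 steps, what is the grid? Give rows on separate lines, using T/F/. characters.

Step 1: 5 trees catch fire, 2 burn out
  TTTTF.
  .TTTT.
  TTFTTT
  TF.FTT
  .TFTTT
Step 2: 9 trees catch fire, 5 burn out
  TTTF..
  .TFTF.
  TF.FTT
  F...FT
  .F.FTT
Step 3: 7 trees catch fire, 9 burn out
  TTF...
  .F.F..
  F...FT
  .....F
  ....FT

TTF...
.F.F..
F...FT
.....F
....FT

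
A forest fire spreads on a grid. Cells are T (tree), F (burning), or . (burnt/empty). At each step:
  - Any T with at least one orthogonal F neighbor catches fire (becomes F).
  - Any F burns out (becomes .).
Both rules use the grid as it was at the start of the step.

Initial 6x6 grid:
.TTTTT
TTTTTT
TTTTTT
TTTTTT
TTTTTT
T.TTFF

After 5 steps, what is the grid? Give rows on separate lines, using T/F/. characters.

Step 1: 3 trees catch fire, 2 burn out
  .TTTTT
  TTTTTT
  TTTTTT
  TTTTTT
  TTTTFF
  T.TF..
Step 2: 4 trees catch fire, 3 burn out
  .TTTTT
  TTTTTT
  TTTTTT
  TTTTFF
  TTTF..
  T.F...
Step 3: 4 trees catch fire, 4 burn out
  .TTTTT
  TTTTTT
  TTTTFF
  TTTF..
  TTF...
  T.....
Step 4: 5 trees catch fire, 4 burn out
  .TTTTT
  TTTTFF
  TTTF..
  TTF...
  TF....
  T.....
Step 5: 6 trees catch fire, 5 burn out
  .TTTFF
  TTTF..
  TTF...
  TF....
  F.....
  T.....

.TTTFF
TTTF..
TTF...
TF....
F.....
T.....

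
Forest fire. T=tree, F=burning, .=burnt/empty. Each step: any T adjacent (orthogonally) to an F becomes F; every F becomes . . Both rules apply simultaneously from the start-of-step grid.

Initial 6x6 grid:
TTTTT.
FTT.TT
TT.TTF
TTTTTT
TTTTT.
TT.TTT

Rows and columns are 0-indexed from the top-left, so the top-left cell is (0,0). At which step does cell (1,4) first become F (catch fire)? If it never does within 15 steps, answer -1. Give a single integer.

Step 1: cell (1,4)='T' (+6 fires, +2 burnt)
Step 2: cell (1,4)='F' (+7 fires, +6 burnt)
  -> target ignites at step 2
Step 3: cell (1,4)='.' (+6 fires, +7 burnt)
Step 4: cell (1,4)='.' (+6 fires, +6 burnt)
Step 5: cell (1,4)='.' (+4 fires, +6 burnt)
Step 6: cell (1,4)='.' (+0 fires, +4 burnt)
  fire out at step 6

2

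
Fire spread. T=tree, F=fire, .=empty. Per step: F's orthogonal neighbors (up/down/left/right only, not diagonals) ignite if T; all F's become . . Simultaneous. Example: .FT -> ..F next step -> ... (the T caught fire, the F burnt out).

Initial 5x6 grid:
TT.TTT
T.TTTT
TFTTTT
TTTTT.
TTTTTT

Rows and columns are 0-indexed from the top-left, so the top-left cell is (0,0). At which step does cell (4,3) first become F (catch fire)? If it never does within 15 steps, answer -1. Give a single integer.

Step 1: cell (4,3)='T' (+3 fires, +1 burnt)
Step 2: cell (4,3)='T' (+6 fires, +3 burnt)
Step 3: cell (4,3)='T' (+6 fires, +6 burnt)
Step 4: cell (4,3)='F' (+6 fires, +6 burnt)
  -> target ignites at step 4
Step 5: cell (4,3)='.' (+3 fires, +6 burnt)
Step 6: cell (4,3)='.' (+2 fires, +3 burnt)
Step 7: cell (4,3)='.' (+0 fires, +2 burnt)
  fire out at step 7

4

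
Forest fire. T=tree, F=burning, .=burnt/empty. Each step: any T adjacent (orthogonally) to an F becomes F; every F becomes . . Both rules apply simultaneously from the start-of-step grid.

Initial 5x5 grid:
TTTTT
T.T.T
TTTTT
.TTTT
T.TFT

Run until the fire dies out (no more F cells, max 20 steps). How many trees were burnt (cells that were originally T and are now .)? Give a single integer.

Step 1: +3 fires, +1 burnt (F count now 3)
Step 2: +3 fires, +3 burnt (F count now 3)
Step 3: +3 fires, +3 burnt (F count now 3)
Step 4: +3 fires, +3 burnt (F count now 3)
Step 5: +3 fires, +3 burnt (F count now 3)
Step 6: +3 fires, +3 burnt (F count now 3)
Step 7: +1 fires, +3 burnt (F count now 1)
Step 8: +0 fires, +1 burnt (F count now 0)
Fire out after step 8
Initially T: 20, now '.': 24
Total burnt (originally-T cells now '.'): 19

Answer: 19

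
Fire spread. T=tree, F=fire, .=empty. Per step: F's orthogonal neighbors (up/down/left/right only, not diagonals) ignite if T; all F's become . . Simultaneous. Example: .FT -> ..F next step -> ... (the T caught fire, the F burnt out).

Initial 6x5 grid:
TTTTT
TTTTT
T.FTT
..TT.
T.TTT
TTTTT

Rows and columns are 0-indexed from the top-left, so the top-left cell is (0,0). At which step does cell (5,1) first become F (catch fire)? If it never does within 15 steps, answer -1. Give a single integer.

Step 1: cell (5,1)='T' (+3 fires, +1 burnt)
Step 2: cell (5,1)='T' (+6 fires, +3 burnt)
Step 3: cell (5,1)='T' (+6 fires, +6 burnt)
Step 4: cell (5,1)='F' (+6 fires, +6 burnt)
  -> target ignites at step 4
Step 5: cell (5,1)='.' (+2 fires, +6 burnt)
Step 6: cell (5,1)='.' (+1 fires, +2 burnt)
Step 7: cell (5,1)='.' (+0 fires, +1 burnt)
  fire out at step 7

4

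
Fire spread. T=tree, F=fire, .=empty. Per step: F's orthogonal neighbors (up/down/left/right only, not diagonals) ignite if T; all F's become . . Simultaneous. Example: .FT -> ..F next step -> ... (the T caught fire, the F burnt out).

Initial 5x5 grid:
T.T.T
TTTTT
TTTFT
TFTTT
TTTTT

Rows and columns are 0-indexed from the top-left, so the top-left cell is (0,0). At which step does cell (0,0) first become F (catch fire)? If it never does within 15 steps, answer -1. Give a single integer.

Step 1: cell (0,0)='T' (+8 fires, +2 burnt)
Step 2: cell (0,0)='T' (+8 fires, +8 burnt)
Step 3: cell (0,0)='T' (+4 fires, +8 burnt)
Step 4: cell (0,0)='F' (+1 fires, +4 burnt)
  -> target ignites at step 4
Step 5: cell (0,0)='.' (+0 fires, +1 burnt)
  fire out at step 5

4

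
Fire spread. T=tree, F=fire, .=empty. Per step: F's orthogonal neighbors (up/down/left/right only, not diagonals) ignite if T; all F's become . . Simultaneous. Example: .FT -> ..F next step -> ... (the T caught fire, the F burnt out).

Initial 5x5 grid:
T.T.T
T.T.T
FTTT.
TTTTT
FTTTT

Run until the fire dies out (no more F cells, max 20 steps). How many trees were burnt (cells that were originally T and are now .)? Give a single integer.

Answer: 16

Derivation:
Step 1: +4 fires, +2 burnt (F count now 4)
Step 2: +4 fires, +4 burnt (F count now 4)
Step 3: +4 fires, +4 burnt (F count now 4)
Step 4: +3 fires, +4 burnt (F count now 3)
Step 5: +1 fires, +3 burnt (F count now 1)
Step 6: +0 fires, +1 burnt (F count now 0)
Fire out after step 6
Initially T: 18, now '.': 23
Total burnt (originally-T cells now '.'): 16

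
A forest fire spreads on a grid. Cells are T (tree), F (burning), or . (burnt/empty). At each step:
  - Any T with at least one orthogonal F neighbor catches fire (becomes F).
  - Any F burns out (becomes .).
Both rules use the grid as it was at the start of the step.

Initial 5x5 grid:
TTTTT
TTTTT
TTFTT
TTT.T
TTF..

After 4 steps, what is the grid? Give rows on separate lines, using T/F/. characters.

Step 1: 5 trees catch fire, 2 burn out
  TTTTT
  TTFTT
  TF.FT
  TTF.T
  TF...
Step 2: 7 trees catch fire, 5 burn out
  TTFTT
  TF.FT
  F...F
  TF..T
  F....
Step 3: 6 trees catch fire, 7 burn out
  TF.FT
  F...F
  .....
  F...F
  .....
Step 4: 2 trees catch fire, 6 burn out
  F...F
  .....
  .....
  .....
  .....

F...F
.....
.....
.....
.....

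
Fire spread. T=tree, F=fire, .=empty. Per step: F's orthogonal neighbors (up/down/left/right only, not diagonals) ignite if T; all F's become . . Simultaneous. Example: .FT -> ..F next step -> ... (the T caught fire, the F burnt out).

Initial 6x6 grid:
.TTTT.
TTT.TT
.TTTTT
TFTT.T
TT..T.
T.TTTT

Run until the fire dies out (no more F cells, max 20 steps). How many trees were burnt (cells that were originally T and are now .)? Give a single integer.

Answer: 21

Derivation:
Step 1: +4 fires, +1 burnt (F count now 4)
Step 2: +4 fires, +4 burnt (F count now 4)
Step 3: +5 fires, +4 burnt (F count now 5)
Step 4: +2 fires, +5 burnt (F count now 2)
Step 5: +3 fires, +2 burnt (F count now 3)
Step 6: +3 fires, +3 burnt (F count now 3)
Step 7: +0 fires, +3 burnt (F count now 0)
Fire out after step 7
Initially T: 26, now '.': 31
Total burnt (originally-T cells now '.'): 21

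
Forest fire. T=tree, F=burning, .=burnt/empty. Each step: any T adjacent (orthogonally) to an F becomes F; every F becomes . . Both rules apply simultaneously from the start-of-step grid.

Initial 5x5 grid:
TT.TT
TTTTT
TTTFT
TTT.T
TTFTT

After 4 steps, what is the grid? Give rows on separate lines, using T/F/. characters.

Step 1: 6 trees catch fire, 2 burn out
  TT.TT
  TTTFT
  TTF.F
  TTF.T
  TF.FT
Step 2: 8 trees catch fire, 6 burn out
  TT.FT
  TTF.F
  TF...
  TF..F
  F...F
Step 3: 4 trees catch fire, 8 burn out
  TT..F
  TF...
  F....
  F....
  .....
Step 4: 2 trees catch fire, 4 burn out
  TF...
  F....
  .....
  .....
  .....

TF...
F....
.....
.....
.....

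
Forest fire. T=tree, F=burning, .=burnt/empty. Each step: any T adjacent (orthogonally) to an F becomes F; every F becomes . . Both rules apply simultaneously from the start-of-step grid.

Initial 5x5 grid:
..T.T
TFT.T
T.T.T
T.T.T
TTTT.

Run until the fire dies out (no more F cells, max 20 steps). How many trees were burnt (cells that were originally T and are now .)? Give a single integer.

Step 1: +2 fires, +1 burnt (F count now 2)
Step 2: +3 fires, +2 burnt (F count now 3)
Step 3: +2 fires, +3 burnt (F count now 2)
Step 4: +2 fires, +2 burnt (F count now 2)
Step 5: +2 fires, +2 burnt (F count now 2)
Step 6: +0 fires, +2 burnt (F count now 0)
Fire out after step 6
Initially T: 15, now '.': 21
Total burnt (originally-T cells now '.'): 11

Answer: 11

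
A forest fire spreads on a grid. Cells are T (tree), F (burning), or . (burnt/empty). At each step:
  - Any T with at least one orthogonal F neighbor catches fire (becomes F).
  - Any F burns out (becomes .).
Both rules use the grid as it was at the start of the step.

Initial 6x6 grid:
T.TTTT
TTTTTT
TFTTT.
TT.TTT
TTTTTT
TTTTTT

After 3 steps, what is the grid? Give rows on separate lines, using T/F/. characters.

Step 1: 4 trees catch fire, 1 burn out
  T.TTTT
  TFTTTT
  F.FTT.
  TF.TTT
  TTTTTT
  TTTTTT
Step 2: 5 trees catch fire, 4 burn out
  T.TTTT
  F.FTTT
  ...FT.
  F..TTT
  TFTTTT
  TTTTTT
Step 3: 8 trees catch fire, 5 burn out
  F.FTTT
  ...FTT
  ....F.
  ...FTT
  F.FTTT
  TFTTTT

F.FTTT
...FTT
....F.
...FTT
F.FTTT
TFTTTT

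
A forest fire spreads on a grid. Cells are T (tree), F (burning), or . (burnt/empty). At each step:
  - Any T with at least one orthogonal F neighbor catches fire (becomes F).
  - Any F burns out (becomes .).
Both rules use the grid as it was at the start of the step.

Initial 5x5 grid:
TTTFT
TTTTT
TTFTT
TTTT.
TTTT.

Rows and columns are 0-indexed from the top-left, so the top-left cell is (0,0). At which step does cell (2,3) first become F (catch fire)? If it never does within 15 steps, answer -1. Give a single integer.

Step 1: cell (2,3)='F' (+7 fires, +2 burnt)
  -> target ignites at step 1
Step 2: cell (2,3)='.' (+8 fires, +7 burnt)
Step 3: cell (2,3)='.' (+5 fires, +8 burnt)
Step 4: cell (2,3)='.' (+1 fires, +5 burnt)
Step 5: cell (2,3)='.' (+0 fires, +1 burnt)
  fire out at step 5

1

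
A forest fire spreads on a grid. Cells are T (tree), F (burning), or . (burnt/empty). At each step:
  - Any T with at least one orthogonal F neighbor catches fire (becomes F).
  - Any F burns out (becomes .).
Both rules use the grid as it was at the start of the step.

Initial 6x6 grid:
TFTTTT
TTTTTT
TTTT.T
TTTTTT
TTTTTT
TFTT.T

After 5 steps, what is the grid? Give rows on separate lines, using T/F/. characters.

Step 1: 6 trees catch fire, 2 burn out
  F.FTTT
  TFTTTT
  TTTT.T
  TTTTTT
  TFTTTT
  F.FT.T
Step 2: 8 trees catch fire, 6 burn out
  ...FTT
  F.FTTT
  TFTT.T
  TFTTTT
  F.FTTT
  ...F.T
Step 3: 7 trees catch fire, 8 burn out
  ....FT
  ...FTT
  F.FT.T
  F.FTTT
  ...FTT
  .....T
Step 4: 5 trees catch fire, 7 burn out
  .....F
  ....FT
  ...F.T
  ...FTT
  ....FT
  .....T
Step 5: 3 trees catch fire, 5 burn out
  ......
  .....F
  .....T
  ....FT
  .....F
  .....T

......
.....F
.....T
....FT
.....F
.....T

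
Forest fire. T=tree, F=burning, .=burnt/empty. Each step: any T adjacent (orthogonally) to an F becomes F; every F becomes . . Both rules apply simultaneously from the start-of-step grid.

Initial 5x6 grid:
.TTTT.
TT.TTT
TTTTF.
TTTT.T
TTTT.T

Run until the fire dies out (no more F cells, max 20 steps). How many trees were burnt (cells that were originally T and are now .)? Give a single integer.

Answer: 21

Derivation:
Step 1: +2 fires, +1 burnt (F count now 2)
Step 2: +5 fires, +2 burnt (F count now 5)
Step 3: +4 fires, +5 burnt (F count now 4)
Step 4: +5 fires, +4 burnt (F count now 5)
Step 5: +4 fires, +5 burnt (F count now 4)
Step 6: +1 fires, +4 burnt (F count now 1)
Step 7: +0 fires, +1 burnt (F count now 0)
Fire out after step 7
Initially T: 23, now '.': 28
Total burnt (originally-T cells now '.'): 21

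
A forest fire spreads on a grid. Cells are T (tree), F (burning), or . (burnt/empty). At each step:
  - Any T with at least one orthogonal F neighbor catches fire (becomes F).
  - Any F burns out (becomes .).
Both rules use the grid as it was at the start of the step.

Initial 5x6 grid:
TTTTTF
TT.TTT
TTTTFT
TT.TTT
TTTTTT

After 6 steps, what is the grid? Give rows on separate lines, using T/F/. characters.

Step 1: 6 trees catch fire, 2 burn out
  TTTTF.
  TT.TFF
  TTTF.F
  TT.TFT
  TTTTTT
Step 2: 6 trees catch fire, 6 burn out
  TTTF..
  TT.F..
  TTF...
  TT.F.F
  TTTTFT
Step 3: 4 trees catch fire, 6 burn out
  TTF...
  TT....
  TF....
  TT....
  TTTF.F
Step 4: 5 trees catch fire, 4 burn out
  TF....
  TF....
  F.....
  TF....
  TTF...
Step 5: 4 trees catch fire, 5 burn out
  F.....
  F.....
  ......
  F.....
  TF....
Step 6: 1 trees catch fire, 4 burn out
  ......
  ......
  ......
  ......
  F.....

......
......
......
......
F.....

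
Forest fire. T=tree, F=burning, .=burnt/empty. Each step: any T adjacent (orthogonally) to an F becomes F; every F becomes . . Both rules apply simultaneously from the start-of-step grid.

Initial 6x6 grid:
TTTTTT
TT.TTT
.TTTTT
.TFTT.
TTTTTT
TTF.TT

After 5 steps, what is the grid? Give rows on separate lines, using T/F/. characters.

Step 1: 5 trees catch fire, 2 burn out
  TTTTTT
  TT.TTT
  .TFTTT
  .F.FT.
  TTFTTT
  TF..TT
Step 2: 6 trees catch fire, 5 burn out
  TTTTTT
  TT.TTT
  .F.FTT
  ....F.
  TF.FTT
  F...TT
Step 3: 5 trees catch fire, 6 burn out
  TTTTTT
  TF.FTT
  ....FT
  ......
  F...FT
  ....TT
Step 4: 7 trees catch fire, 5 burn out
  TFTFTT
  F...FT
  .....F
  ......
  .....F
  ....FT
Step 5: 5 trees catch fire, 7 burn out
  F.F.FT
  .....F
  ......
  ......
  ......
  .....F

F.F.FT
.....F
......
......
......
.....F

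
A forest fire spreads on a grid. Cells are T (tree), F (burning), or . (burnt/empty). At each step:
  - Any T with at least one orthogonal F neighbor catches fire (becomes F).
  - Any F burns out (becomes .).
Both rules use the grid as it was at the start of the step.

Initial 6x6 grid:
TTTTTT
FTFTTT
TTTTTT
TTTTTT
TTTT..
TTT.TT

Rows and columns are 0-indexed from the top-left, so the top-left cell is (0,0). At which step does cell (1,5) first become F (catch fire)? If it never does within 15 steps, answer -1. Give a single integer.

Step 1: cell (1,5)='T' (+6 fires, +2 burnt)
Step 2: cell (1,5)='T' (+7 fires, +6 burnt)
Step 3: cell (1,5)='F' (+7 fires, +7 burnt)
  -> target ignites at step 3
Step 4: cell (1,5)='.' (+7 fires, +7 burnt)
Step 5: cell (1,5)='.' (+2 fires, +7 burnt)
Step 6: cell (1,5)='.' (+0 fires, +2 burnt)
  fire out at step 6

3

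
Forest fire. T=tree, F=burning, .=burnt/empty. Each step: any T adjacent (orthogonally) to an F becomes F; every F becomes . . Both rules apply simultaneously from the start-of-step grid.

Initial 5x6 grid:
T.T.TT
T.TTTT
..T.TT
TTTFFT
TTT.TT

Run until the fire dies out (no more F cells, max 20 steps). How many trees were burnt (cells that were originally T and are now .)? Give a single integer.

Step 1: +4 fires, +2 burnt (F count now 4)
Step 2: +6 fires, +4 burnt (F count now 6)
Step 3: +6 fires, +6 burnt (F count now 6)
Step 4: +3 fires, +6 burnt (F count now 3)
Step 5: +0 fires, +3 burnt (F count now 0)
Fire out after step 5
Initially T: 21, now '.': 28
Total burnt (originally-T cells now '.'): 19

Answer: 19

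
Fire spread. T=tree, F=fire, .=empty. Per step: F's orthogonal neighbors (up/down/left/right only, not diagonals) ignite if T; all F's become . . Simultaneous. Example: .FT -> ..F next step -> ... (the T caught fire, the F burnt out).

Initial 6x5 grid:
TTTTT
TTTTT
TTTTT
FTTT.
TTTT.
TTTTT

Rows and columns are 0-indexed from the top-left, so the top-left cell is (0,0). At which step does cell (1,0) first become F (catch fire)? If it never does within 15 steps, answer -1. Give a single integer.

Step 1: cell (1,0)='T' (+3 fires, +1 burnt)
Step 2: cell (1,0)='F' (+5 fires, +3 burnt)
  -> target ignites at step 2
Step 3: cell (1,0)='.' (+6 fires, +5 burnt)
Step 4: cell (1,0)='.' (+5 fires, +6 burnt)
Step 5: cell (1,0)='.' (+4 fires, +5 burnt)
Step 6: cell (1,0)='.' (+3 fires, +4 burnt)
Step 7: cell (1,0)='.' (+1 fires, +3 burnt)
Step 8: cell (1,0)='.' (+0 fires, +1 burnt)
  fire out at step 8

2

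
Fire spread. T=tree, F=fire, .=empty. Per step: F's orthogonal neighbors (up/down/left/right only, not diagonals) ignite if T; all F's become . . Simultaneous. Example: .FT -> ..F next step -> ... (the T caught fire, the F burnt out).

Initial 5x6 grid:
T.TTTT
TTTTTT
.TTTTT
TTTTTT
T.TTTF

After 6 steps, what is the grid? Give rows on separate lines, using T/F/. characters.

Step 1: 2 trees catch fire, 1 burn out
  T.TTTT
  TTTTTT
  .TTTTT
  TTTTTF
  T.TTF.
Step 2: 3 trees catch fire, 2 burn out
  T.TTTT
  TTTTTT
  .TTTTF
  TTTTF.
  T.TF..
Step 3: 4 trees catch fire, 3 burn out
  T.TTTT
  TTTTTF
  .TTTF.
  TTTF..
  T.F...
Step 4: 4 trees catch fire, 4 burn out
  T.TTTF
  TTTTF.
  .TTF..
  TTF...
  T.....
Step 5: 4 trees catch fire, 4 burn out
  T.TTF.
  TTTF..
  .TF...
  TF....
  T.....
Step 6: 4 trees catch fire, 4 burn out
  T.TF..
  TTF...
  .F....
  F.....
  T.....

T.TF..
TTF...
.F....
F.....
T.....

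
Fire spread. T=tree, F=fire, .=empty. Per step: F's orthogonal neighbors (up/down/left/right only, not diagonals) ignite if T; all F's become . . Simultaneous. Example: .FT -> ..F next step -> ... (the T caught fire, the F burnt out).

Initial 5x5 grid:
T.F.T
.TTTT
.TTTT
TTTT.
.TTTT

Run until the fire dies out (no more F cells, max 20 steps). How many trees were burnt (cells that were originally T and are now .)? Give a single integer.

Answer: 17

Derivation:
Step 1: +1 fires, +1 burnt (F count now 1)
Step 2: +3 fires, +1 burnt (F count now 3)
Step 3: +4 fires, +3 burnt (F count now 4)
Step 4: +5 fires, +4 burnt (F count now 5)
Step 5: +3 fires, +5 burnt (F count now 3)
Step 6: +1 fires, +3 burnt (F count now 1)
Step 7: +0 fires, +1 burnt (F count now 0)
Fire out after step 7
Initially T: 18, now '.': 24
Total burnt (originally-T cells now '.'): 17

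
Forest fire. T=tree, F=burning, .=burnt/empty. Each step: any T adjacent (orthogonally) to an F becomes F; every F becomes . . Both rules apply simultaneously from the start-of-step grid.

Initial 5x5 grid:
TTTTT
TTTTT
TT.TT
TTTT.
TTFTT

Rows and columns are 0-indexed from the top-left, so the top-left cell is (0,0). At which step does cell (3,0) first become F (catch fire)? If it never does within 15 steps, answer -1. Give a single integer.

Step 1: cell (3,0)='T' (+3 fires, +1 burnt)
Step 2: cell (3,0)='T' (+4 fires, +3 burnt)
Step 3: cell (3,0)='F' (+3 fires, +4 burnt)
  -> target ignites at step 3
Step 4: cell (3,0)='.' (+4 fires, +3 burnt)
Step 5: cell (3,0)='.' (+5 fires, +4 burnt)
Step 6: cell (3,0)='.' (+3 fires, +5 burnt)
Step 7: cell (3,0)='.' (+0 fires, +3 burnt)
  fire out at step 7

3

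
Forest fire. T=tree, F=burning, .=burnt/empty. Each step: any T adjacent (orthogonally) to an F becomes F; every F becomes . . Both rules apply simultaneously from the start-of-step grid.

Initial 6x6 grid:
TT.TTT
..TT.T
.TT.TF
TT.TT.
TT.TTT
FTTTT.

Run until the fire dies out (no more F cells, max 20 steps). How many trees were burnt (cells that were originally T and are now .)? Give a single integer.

Answer: 22

Derivation:
Step 1: +4 fires, +2 burnt (F count now 4)
Step 2: +5 fires, +4 burnt (F count now 5)
Step 3: +5 fires, +5 burnt (F count now 5)
Step 4: +5 fires, +5 burnt (F count now 5)
Step 5: +2 fires, +5 burnt (F count now 2)
Step 6: +1 fires, +2 burnt (F count now 1)
Step 7: +0 fires, +1 burnt (F count now 0)
Fire out after step 7
Initially T: 24, now '.': 34
Total burnt (originally-T cells now '.'): 22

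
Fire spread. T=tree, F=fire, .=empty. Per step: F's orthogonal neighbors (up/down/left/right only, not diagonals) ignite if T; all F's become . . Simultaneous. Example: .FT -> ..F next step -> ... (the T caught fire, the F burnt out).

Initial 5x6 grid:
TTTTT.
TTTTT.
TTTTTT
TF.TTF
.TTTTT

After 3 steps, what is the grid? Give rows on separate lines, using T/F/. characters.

Step 1: 6 trees catch fire, 2 burn out
  TTTTT.
  TTTTT.
  TFTTTF
  F..TF.
  .FTTTF
Step 2: 7 trees catch fire, 6 burn out
  TTTTT.
  TFTTT.
  F.FTF.
  ...F..
  ..FTF.
Step 3: 6 trees catch fire, 7 burn out
  TFTTT.
  F.FTF.
  ...F..
  ......
  ...F..

TFTTT.
F.FTF.
...F..
......
...F..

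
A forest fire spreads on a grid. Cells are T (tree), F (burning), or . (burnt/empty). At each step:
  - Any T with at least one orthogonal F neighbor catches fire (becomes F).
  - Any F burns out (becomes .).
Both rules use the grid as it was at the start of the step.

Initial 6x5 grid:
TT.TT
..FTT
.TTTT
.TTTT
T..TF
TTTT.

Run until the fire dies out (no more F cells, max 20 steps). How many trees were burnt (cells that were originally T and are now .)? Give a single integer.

Step 1: +4 fires, +2 burnt (F count now 4)
Step 2: +8 fires, +4 burnt (F count now 8)
Step 3: +3 fires, +8 burnt (F count now 3)
Step 4: +1 fires, +3 burnt (F count now 1)
Step 5: +1 fires, +1 burnt (F count now 1)
Step 6: +1 fires, +1 burnt (F count now 1)
Step 7: +0 fires, +1 burnt (F count now 0)
Fire out after step 7
Initially T: 20, now '.': 28
Total burnt (originally-T cells now '.'): 18

Answer: 18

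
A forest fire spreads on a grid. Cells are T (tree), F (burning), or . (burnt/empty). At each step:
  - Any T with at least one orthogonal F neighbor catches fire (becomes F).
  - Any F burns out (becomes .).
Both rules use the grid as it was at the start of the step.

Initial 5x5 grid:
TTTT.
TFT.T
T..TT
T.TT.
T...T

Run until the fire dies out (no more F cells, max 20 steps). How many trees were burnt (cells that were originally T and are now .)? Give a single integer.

Step 1: +3 fires, +1 burnt (F count now 3)
Step 2: +3 fires, +3 burnt (F count now 3)
Step 3: +2 fires, +3 burnt (F count now 2)
Step 4: +1 fires, +2 burnt (F count now 1)
Step 5: +0 fires, +1 burnt (F count now 0)
Fire out after step 5
Initially T: 15, now '.': 19
Total burnt (originally-T cells now '.'): 9

Answer: 9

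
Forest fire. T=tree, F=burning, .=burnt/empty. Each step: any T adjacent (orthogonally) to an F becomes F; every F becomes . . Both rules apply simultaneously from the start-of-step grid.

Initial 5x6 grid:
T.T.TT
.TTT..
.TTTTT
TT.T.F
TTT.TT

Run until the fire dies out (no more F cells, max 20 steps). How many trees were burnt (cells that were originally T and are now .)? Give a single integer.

Step 1: +2 fires, +1 burnt (F count now 2)
Step 2: +2 fires, +2 burnt (F count now 2)
Step 3: +1 fires, +2 burnt (F count now 1)
Step 4: +3 fires, +1 burnt (F count now 3)
Step 5: +2 fires, +3 burnt (F count now 2)
Step 6: +3 fires, +2 burnt (F count now 3)
Step 7: +2 fires, +3 burnt (F count now 2)
Step 8: +2 fires, +2 burnt (F count now 2)
Step 9: +0 fires, +2 burnt (F count now 0)
Fire out after step 9
Initially T: 20, now '.': 27
Total burnt (originally-T cells now '.'): 17

Answer: 17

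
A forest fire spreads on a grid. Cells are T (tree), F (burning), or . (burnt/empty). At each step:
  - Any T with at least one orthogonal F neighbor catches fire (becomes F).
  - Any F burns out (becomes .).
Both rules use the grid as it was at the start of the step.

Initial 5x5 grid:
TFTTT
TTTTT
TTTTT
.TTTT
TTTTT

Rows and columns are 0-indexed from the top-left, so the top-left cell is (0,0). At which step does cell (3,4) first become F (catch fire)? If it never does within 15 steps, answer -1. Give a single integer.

Step 1: cell (3,4)='T' (+3 fires, +1 burnt)
Step 2: cell (3,4)='T' (+4 fires, +3 burnt)
Step 3: cell (3,4)='T' (+5 fires, +4 burnt)
Step 4: cell (3,4)='T' (+4 fires, +5 burnt)
Step 5: cell (3,4)='T' (+4 fires, +4 burnt)
Step 6: cell (3,4)='F' (+2 fires, +4 burnt)
  -> target ignites at step 6
Step 7: cell (3,4)='.' (+1 fires, +2 burnt)
Step 8: cell (3,4)='.' (+0 fires, +1 burnt)
  fire out at step 8

6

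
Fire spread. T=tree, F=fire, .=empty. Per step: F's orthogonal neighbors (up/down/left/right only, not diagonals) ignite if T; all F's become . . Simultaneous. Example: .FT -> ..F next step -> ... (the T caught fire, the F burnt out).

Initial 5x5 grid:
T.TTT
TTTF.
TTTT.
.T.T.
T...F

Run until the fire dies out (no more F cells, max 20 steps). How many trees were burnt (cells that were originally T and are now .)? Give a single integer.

Answer: 13

Derivation:
Step 1: +3 fires, +2 burnt (F count now 3)
Step 2: +5 fires, +3 burnt (F count now 5)
Step 3: +2 fires, +5 burnt (F count now 2)
Step 4: +3 fires, +2 burnt (F count now 3)
Step 5: +0 fires, +3 burnt (F count now 0)
Fire out after step 5
Initially T: 14, now '.': 24
Total burnt (originally-T cells now '.'): 13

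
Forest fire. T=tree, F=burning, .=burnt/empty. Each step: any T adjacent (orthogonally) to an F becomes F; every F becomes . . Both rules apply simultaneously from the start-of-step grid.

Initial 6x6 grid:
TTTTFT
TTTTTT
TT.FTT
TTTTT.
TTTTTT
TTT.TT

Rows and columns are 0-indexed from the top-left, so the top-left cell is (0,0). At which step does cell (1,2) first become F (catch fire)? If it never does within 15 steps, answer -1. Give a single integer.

Step 1: cell (1,2)='T' (+6 fires, +2 burnt)
Step 2: cell (1,2)='F' (+7 fires, +6 burnt)
  -> target ignites at step 2
Step 3: cell (1,2)='.' (+5 fires, +7 burnt)
Step 4: cell (1,2)='.' (+8 fires, +5 burnt)
Step 5: cell (1,2)='.' (+4 fires, +8 burnt)
Step 6: cell (1,2)='.' (+1 fires, +4 burnt)
Step 7: cell (1,2)='.' (+0 fires, +1 burnt)
  fire out at step 7

2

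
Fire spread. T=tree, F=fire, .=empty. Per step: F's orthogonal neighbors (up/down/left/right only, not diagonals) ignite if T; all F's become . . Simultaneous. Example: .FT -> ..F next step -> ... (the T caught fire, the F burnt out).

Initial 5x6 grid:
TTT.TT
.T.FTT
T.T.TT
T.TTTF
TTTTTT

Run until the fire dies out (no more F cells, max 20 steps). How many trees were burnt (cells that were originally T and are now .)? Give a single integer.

Answer: 18

Derivation:
Step 1: +4 fires, +2 burnt (F count now 4)
Step 2: +5 fires, +4 burnt (F count now 5)
Step 3: +3 fires, +5 burnt (F count now 3)
Step 4: +2 fires, +3 burnt (F count now 2)
Step 5: +1 fires, +2 burnt (F count now 1)
Step 6: +1 fires, +1 burnt (F count now 1)
Step 7: +1 fires, +1 burnt (F count now 1)
Step 8: +1 fires, +1 burnt (F count now 1)
Step 9: +0 fires, +1 burnt (F count now 0)
Fire out after step 9
Initially T: 22, now '.': 26
Total burnt (originally-T cells now '.'): 18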